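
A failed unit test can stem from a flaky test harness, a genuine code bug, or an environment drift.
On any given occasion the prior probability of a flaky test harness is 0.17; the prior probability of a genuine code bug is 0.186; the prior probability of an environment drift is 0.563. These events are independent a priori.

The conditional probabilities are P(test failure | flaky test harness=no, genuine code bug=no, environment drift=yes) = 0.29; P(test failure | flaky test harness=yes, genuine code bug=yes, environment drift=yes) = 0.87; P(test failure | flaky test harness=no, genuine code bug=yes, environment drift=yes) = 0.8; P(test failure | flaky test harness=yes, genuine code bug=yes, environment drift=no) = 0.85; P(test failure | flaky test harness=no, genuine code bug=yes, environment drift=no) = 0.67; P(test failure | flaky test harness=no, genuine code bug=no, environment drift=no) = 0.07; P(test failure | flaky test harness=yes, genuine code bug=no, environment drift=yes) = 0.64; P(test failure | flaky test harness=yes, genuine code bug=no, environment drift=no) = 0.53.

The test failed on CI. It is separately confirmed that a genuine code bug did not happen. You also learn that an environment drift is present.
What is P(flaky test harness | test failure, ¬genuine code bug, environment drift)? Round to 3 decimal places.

For the numerator, keep only flaky test harness=true terms: 0.64*0.17 = 0.108800
Normalizer over all consistent configurations: 0.29*0.83 + 0.64*0.17 = 0.349500
P(flaky test harness | test failure, ¬genuine code bug, environment drift) = 0.108800/0.349500 ≈ 0.311

P(flaky test harness | test failure, ¬genuine code bug, environment drift) ≈ 0.311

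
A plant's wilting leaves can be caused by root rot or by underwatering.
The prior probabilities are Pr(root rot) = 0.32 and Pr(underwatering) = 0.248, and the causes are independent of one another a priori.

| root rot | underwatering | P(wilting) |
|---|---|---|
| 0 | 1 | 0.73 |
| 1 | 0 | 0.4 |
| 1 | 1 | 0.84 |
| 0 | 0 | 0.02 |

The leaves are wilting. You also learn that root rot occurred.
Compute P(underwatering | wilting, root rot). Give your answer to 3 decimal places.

P(underwatering | wilting, root rot) ≈ 0.409

Enumerate both values of underwatering and weight by the priors:
  P(wilting | root rot) = 0.4×0.752 + 0.84×0.248
        = 0.300800 + 0.208320 = 0.509120
Keeping only the underwatering-present terms gives 0.208320, so
  P(underwatering | wilting, root rot) = 0.208320 / 0.509120 ≈ 0.409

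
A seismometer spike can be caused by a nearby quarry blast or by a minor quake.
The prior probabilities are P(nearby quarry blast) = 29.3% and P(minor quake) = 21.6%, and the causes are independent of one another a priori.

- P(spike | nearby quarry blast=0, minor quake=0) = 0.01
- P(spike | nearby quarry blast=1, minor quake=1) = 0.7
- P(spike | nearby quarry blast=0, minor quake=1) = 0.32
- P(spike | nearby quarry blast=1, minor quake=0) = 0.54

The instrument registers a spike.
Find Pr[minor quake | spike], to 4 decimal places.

P(spike) = 0.01*0.707*0.784 + 0.32*0.707*0.216 + 0.54*0.293*0.784 + 0.7*0.293*0.216 = 0.005543 + 0.048868 + 0.124044 + 0.044302 = 0.222757
Of this, 0.093170 comes from 0.048868 + 0.044302 (the minor quake=true cases).
P(minor quake | spike) = 0.093170 / 0.222757 ≈ 0.4183

Pr[minor quake | spike] ≈ 0.4183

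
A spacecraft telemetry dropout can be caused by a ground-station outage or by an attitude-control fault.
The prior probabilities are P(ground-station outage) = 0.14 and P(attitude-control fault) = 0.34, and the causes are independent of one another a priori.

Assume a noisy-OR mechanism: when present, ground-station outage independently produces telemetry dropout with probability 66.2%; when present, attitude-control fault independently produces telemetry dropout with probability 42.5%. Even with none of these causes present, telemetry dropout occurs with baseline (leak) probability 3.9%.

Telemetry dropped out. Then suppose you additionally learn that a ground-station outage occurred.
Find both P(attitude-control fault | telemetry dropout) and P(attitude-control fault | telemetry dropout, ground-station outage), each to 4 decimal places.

Under noisy-OR, P(telemetry dropout | causes) = 1 − (1−0.039)·∏(1−qᵢ) over the active causes.
P(telemetry dropout) = 0.039·0.86·0.66 + 0.447425·0.86·0.34 + 0.675182·0.14·0.66 + 0.81323·0.14·0.34 = 0.022136 + 0.130827 + 0.062387 + 0.038710 = 0.254060
Of this, 0.169537 comes from 0.130827 + 0.038710 (the attitude-control fault=true cases).
So P(attitude-control fault | telemetry dropout) = 0.169537/0.254060 ≈ 0.6673.

With the extra evidence:
P(telemetry dropout | ground-station outage) = 0.675182*0.66 + 0.81323*0.34 = 0.445620 + 0.276498 = 0.722118
Of this, 0.276498 comes from 0.81323*0.34 (the attitude-control fault=true cases).
So P(attitude-control fault | telemetry dropout, ground-station outage) = 0.276498/0.722118 ≈ 0.3829.

P(attitude-control fault | telemetry dropout) ≈ 0.6673; P(attitude-control fault | telemetry dropout, ground-station outage) ≈ 0.3829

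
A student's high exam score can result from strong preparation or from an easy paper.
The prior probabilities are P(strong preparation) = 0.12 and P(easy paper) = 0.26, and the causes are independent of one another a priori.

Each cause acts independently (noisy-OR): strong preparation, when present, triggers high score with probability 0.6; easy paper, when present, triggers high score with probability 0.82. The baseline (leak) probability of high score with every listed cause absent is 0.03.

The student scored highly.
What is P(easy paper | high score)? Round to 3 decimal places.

Under noisy-OR, P(high score | causes) = 1 − (1−0.03)·∏(1−qᵢ) over the active causes.
P(high score) = 0.03*0.88*0.74 + 0.8254*0.88*0.26 + 0.612*0.12*0.74 + 0.93016*0.12*0.26 = 0.019536 + 0.188852 + 0.054346 + 0.029021 = 0.291755
The easy paper-present share is 0.188852 + 0.029021 = 0.217873.
P(easy paper | high score) = 0.217873 / 0.291755 ≈ 0.747

P(easy paper | high score) ≈ 0.747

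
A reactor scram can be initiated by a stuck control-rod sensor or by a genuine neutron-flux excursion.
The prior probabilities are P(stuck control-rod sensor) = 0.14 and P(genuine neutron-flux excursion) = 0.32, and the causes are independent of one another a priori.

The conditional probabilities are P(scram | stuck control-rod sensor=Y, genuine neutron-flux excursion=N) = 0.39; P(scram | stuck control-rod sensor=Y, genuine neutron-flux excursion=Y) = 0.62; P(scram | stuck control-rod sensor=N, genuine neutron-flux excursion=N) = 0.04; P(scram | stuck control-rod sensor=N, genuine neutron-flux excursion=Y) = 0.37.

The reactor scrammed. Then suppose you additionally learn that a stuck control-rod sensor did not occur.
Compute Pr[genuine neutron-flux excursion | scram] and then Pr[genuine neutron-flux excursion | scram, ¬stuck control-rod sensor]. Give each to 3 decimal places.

Pr[genuine neutron-flux excursion | scram] ≈ 0.682; Pr[genuine neutron-flux excursion | scram, ¬stuck control-rod sensor] ≈ 0.813

Numerator (weight on configurations with genuine neutron-flux excursion): 0.101824 + 0.027776 = 0.129600
Normalizer over all consistent configurations: 0.04·0.86·0.68 + 0.37·0.86·0.32 + 0.39·0.14·0.68 + 0.62·0.14·0.32 = 0.190120
Posterior = 0.129600 / 0.190120 ≈ 0.682

Now also conditioning on stuck control-rod sensor≠true:
P(scram | ¬stuck control-rod sensor) = 0.04·0.68 + 0.37·0.32 = 0.027200 + 0.118400 = 0.145600
Of this, 0.118400 comes from 0.37·0.32 (the genuine neutron-flux excursion=true cases).
So P(genuine neutron-flux excursion | scram, ¬stuck control-rod sensor) = 0.118400/0.145600 ≈ 0.813.
Ruling out stuck control-rod sensor raises the posterior on genuine neutron-flux excursion — the flip side of explaining away.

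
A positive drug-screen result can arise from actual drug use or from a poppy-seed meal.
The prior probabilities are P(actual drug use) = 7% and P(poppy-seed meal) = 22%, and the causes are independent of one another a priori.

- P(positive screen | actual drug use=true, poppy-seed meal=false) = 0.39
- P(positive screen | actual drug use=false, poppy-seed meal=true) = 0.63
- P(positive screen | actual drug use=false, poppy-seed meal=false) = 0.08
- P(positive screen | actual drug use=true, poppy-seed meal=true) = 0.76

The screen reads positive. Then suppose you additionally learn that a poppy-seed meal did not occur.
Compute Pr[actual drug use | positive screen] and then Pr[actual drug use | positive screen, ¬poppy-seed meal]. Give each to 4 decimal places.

Pr[actual drug use | positive screen] ≈ 0.1500; Pr[actual drug use | positive screen, ¬poppy-seed meal] ≈ 0.2684

Weight on actual drug use=true, given the evidence: 0.021294 + 0.011704 = 0.032998
Normalizer over all consistent configurations: 0.08×0.93×0.78 + 0.63×0.93×0.22 + 0.39×0.07×0.78 + 0.76×0.07×0.22 = 0.219928
P(actual drug use | positive screen) = 0.032998/0.219928 ≈ 0.1500

Now condition on the additional information:
P(positive screen | ¬poppy-seed meal) = 0.08×0.93 + 0.39×0.07 = 0.074400 + 0.027300 = 0.101700
Of this, 0.027300 comes from 0.39×0.07 (the actual drug use=true cases).
So P(actual drug use | positive screen, ¬poppy-seed meal) = 0.027300/0.101700 ≈ 0.2684.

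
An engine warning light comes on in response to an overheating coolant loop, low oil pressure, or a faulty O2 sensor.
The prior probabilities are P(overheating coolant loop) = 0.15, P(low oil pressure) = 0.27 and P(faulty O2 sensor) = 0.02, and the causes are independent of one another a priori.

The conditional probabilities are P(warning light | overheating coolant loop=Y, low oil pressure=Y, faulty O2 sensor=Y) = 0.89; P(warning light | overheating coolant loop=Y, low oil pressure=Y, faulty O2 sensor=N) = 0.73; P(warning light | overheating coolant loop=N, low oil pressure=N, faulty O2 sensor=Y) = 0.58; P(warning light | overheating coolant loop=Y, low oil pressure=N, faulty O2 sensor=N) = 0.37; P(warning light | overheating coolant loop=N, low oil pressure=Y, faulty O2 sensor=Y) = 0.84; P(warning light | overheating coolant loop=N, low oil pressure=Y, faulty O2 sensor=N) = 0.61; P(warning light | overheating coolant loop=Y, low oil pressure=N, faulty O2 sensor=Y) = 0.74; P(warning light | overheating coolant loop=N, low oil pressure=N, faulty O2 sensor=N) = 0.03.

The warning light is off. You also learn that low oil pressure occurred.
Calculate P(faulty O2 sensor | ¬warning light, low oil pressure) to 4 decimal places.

Numerator (weight on configurations with faulty O2 sensor): 0.002720 + 0.000330 = 0.003050
Denominator P(¬warning light | low oil pressure): 0.39*0.85*0.98 + 0.16*0.85*0.02 + 0.27*0.15*0.98 + 0.11*0.15*0.02 = 0.367610
P(faulty O2 sensor | ¬warning light, low oil pressure) = 0.003050/0.367610 ≈ 0.0083

P(faulty O2 sensor | ¬warning light, low oil pressure) ≈ 0.0083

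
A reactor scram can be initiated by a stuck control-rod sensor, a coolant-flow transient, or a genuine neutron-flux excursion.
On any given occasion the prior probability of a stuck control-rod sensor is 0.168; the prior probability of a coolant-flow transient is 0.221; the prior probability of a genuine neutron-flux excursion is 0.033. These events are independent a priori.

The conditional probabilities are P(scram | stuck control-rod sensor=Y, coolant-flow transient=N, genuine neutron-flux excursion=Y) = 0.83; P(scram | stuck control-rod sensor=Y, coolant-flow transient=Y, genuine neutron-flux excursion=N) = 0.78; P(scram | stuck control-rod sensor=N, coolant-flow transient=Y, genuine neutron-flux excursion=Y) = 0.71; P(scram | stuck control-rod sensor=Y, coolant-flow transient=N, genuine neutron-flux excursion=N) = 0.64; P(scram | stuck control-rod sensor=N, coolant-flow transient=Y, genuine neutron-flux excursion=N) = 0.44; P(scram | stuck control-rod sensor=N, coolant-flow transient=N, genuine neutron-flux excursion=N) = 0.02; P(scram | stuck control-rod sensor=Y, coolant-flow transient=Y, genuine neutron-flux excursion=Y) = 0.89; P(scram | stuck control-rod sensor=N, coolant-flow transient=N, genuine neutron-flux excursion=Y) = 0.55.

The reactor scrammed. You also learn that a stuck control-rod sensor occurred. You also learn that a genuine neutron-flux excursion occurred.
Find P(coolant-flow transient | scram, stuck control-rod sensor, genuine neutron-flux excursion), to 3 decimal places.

P(scram | stuck control-rod sensor, genuine neutron-flux excursion) = 0.83×0.779 + 0.89×0.221 = 0.646570 + 0.196690 = 0.843260
The coolant-flow transient-present share is 0.89×0.221 = 0.196690.
So P(coolant-flow transient | scram, stuck control-rod sensor, genuine neutron-flux excursion) = 0.196690/0.843260 ≈ 0.233.

P(coolant-flow transient | scram, stuck control-rod sensor, genuine neutron-flux excursion) ≈ 0.233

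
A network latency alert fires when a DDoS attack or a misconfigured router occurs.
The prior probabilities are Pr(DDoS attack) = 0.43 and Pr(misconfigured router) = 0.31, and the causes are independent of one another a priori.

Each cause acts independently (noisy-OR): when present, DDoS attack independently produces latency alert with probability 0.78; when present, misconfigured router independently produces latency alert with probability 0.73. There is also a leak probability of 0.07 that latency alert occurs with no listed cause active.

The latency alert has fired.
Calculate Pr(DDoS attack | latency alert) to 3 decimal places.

Pr(DDoS attack | latency alert) ≈ 0.694

Under noisy-OR, P(latency alert | causes) = 1 − (1−0.07)·∏(1−qᵢ) over the active causes.
P(latency alert) = 0.07×0.57×0.69 + 0.7489×0.57×0.31 + 0.7954×0.43×0.69 + 0.944758×0.43×0.31 = 0.027531 + 0.132331 + 0.235995 + 0.125936 = 0.521793
Restricting to configurations with DDoS attack present: 0.235995 + 0.125936 = 0.361931.
So P(DDoS attack | latency alert) = 0.361931/0.521793 ≈ 0.694.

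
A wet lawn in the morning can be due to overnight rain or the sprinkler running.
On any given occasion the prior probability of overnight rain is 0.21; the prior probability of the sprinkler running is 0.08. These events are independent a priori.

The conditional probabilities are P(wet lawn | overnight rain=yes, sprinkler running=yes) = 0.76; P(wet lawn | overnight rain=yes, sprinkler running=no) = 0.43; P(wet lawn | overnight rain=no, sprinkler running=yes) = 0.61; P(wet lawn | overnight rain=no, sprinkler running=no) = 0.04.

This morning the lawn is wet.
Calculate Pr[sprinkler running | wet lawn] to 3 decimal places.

Enumerate the 4 (overnight rain, sprinkler running) configurations and weight by the priors:
  P(wet lawn) = 0.04·0.79·0.92 + 0.61·0.79·0.08 + 0.43·0.21·0.92 + 0.76·0.21·0.08
        = 0.029072 + 0.038552 + 0.083076 + 0.012768 = 0.163468
The terms with sprinkler running present sum to 0.051320, so
  P(sprinkler running | wet lawn) = 0.051320 / 0.163468 ≈ 0.314

Pr[sprinkler running | wet lawn] ≈ 0.314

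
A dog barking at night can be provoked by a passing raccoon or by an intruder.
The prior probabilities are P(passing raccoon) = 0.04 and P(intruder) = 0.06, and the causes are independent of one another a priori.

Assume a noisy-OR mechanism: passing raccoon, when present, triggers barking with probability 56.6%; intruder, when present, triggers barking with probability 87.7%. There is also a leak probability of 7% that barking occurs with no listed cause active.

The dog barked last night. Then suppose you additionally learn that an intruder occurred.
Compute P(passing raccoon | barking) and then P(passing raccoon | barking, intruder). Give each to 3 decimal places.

Under noisy-OR, P(barking | causes) = 1 − (1−0.07)·∏(1−qᵢ) over the active causes.
Weight on passing raccoon=true, given the evidence: 0.022424 + 0.002281 = 0.024705
Normalizer over all consistent configurations: 0.07×0.96×0.94 + 0.88561×0.96×0.06 + 0.59638×0.04×0.94 + 0.950355×0.04×0.06 = 0.138884
P(passing raccoon | barking) = 0.024705/0.138884 ≈ 0.178

Now also conditioning on intruder=true:
P(barking | intruder) = 0.88561×0.96 + 0.950355×0.04 = 0.850186 + 0.038014 = 0.888200
Restricting to configurations with passing raccoon present: 0.950355×0.04 = 0.038014.
P(passing raccoon | barking, intruder) = 0.038014 / 0.888200 ≈ 0.043
Conditioning on intruder lowers the posterior on passing raccoon: the classic explaining-away effect in a common-effect structure.

P(passing raccoon | barking) ≈ 0.178; P(passing raccoon | barking, intruder) ≈ 0.043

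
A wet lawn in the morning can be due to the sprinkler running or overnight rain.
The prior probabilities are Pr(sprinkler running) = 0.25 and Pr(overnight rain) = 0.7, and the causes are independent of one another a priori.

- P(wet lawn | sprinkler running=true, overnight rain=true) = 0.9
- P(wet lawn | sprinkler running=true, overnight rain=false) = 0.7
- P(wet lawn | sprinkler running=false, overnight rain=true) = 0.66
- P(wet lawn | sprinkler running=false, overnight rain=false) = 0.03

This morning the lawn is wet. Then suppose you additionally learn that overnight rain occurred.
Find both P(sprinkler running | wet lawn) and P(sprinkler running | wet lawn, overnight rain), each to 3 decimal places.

Enumerate the 4 (sprinkler running, overnight rain) configurations and weight by the priors:
  P(wet lawn) = 0.03×0.75×0.3 + 0.66×0.75×0.7 + 0.7×0.25×0.3 + 0.9×0.25×0.7
        = 0.006750 + 0.346500 + 0.052500 + 0.157500 = 0.563250
Keeping only the sprinkler running-present terms gives 0.210000, so
  P(sprinkler running | wet lawn) = 0.210000 / 0.563250 ≈ 0.373

With the extra evidence:
P(wet lawn | overnight rain) = 0.66×0.75 + 0.9×0.25 = 0.495000 + 0.225000 = 0.720000
The sprinkler running-present share is 0.9×0.25 = 0.225000.
Hence the posterior is 0.225000/0.720000 ≈ 0.312.
Conditioning on overnight rain lowers the posterior on sprinkler running: the classic explaining-away effect in a common-effect structure.

P(sprinkler running | wet lawn) ≈ 0.373; P(sprinkler running | wet lawn, overnight rain) ≈ 0.312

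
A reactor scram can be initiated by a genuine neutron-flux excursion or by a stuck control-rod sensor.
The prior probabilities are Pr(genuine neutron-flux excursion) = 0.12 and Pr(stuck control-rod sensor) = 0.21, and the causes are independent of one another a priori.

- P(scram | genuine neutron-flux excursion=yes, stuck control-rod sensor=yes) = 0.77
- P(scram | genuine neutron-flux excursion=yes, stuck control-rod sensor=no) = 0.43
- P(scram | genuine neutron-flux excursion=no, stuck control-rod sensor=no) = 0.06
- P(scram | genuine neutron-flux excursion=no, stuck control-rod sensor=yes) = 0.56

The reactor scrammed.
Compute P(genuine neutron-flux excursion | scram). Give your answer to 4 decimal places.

P(scram) = 0.06×0.88×0.79 + 0.56×0.88×0.21 + 0.43×0.12×0.79 + 0.77×0.12×0.21 = 0.041712 + 0.103488 + 0.040764 + 0.019404 = 0.205368
Restricting to configurations with genuine neutron-flux excursion present: 0.040764 + 0.019404 = 0.060168.
Hence the posterior is 0.060168/0.205368 ≈ 0.2930.

P(genuine neutron-flux excursion | scram) ≈ 0.2930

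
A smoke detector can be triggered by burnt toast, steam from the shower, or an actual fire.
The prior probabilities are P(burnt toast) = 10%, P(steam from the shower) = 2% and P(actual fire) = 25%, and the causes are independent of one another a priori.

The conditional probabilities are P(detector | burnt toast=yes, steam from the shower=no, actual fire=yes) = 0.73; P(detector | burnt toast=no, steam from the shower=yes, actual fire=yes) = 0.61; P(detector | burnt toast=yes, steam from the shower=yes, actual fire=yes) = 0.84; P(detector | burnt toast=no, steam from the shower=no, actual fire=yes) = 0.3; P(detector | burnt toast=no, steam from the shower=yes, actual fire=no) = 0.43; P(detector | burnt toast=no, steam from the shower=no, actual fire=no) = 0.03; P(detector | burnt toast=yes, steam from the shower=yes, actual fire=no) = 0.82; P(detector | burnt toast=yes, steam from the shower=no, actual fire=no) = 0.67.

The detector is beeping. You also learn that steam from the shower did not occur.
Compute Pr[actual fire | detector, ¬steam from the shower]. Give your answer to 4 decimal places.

By total probability over the 4 (burnt toast, actual fire) configurations:
  P(detector | ¬steam from the shower) = 0.03*0.9*0.75 + 0.3*0.9*0.25 + 0.67*0.1*0.75 + 0.73*0.1*0.25
        = 0.020250 + 0.067500 + 0.050250 + 0.018250 = 0.156250
Configurations with actual fire contribute 0.085750, so
  P(actual fire | detector, ¬steam from the shower) = 0.085750 / 0.156250 ≈ 0.5488

Pr[actual fire | detector, ¬steam from the shower] ≈ 0.5488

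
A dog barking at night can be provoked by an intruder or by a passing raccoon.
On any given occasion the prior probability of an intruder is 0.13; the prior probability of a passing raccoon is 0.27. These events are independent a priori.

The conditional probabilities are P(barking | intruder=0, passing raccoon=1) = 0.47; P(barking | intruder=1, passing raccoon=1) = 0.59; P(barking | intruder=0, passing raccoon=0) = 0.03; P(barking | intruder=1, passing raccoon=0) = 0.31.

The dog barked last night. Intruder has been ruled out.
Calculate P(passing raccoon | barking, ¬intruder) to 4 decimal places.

P(passing raccoon | barking, ¬intruder) ≈ 0.8528

For the numerator, keep only passing raccoon=true terms: 0.47*0.27 = 0.126900
Denominator P(barking | ¬intruder): 0.03*0.73 + 0.47*0.27 = 0.148800
P(passing raccoon | barking, ¬intruder) = 0.126900/0.148800 ≈ 0.8528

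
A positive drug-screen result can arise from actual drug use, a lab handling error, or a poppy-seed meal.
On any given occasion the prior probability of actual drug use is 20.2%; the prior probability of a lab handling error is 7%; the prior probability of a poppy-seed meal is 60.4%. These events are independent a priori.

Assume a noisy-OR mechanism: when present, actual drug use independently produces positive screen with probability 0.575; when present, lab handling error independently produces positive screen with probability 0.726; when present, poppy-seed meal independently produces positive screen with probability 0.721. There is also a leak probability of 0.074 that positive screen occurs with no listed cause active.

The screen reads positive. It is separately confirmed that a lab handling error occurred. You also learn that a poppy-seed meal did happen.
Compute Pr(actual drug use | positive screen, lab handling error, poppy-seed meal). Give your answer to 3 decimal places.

Pr(actual drug use | positive screen, lab handling error, poppy-seed meal) ≈ 0.209

Under noisy-OR, P(positive screen | causes) = 1 − (1−0.074)·∏(1−qᵢ) over the active causes.
P(positive screen | lab handling error, poppy-seed meal) = 0.929211×0.798 + 0.969915×0.202 = 0.741510 + 0.195923 = 0.937433
Of this, 0.195923 comes from 0.969915×0.202 (the actual drug use=true cases).
P(actual drug use | positive screen, lab handling error, poppy-seed meal) = 0.195923 / 0.937433 ≈ 0.209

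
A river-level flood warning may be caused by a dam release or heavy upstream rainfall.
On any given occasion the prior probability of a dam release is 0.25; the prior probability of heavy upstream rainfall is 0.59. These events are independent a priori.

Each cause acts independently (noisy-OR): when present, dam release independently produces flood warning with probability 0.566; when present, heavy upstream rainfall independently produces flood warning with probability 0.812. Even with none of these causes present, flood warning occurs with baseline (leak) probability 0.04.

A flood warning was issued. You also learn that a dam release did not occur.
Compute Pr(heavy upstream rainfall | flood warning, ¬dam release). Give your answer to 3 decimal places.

Pr(heavy upstream rainfall | flood warning, ¬dam release) ≈ 0.967

Under noisy-OR, P(flood warning | causes) = 1 − (1−0.04)·∏(1−qᵢ) over the active causes.
Numerator (weight on configurations with heavy upstream rainfall): 0.81952×0.59 = 0.483517
The normalizing constant is 0.04×0.41 + 0.81952×0.59 = 0.499917
P(heavy upstream rainfall | flood warning, ¬dam release) = 0.483517/0.499917 ≈ 0.967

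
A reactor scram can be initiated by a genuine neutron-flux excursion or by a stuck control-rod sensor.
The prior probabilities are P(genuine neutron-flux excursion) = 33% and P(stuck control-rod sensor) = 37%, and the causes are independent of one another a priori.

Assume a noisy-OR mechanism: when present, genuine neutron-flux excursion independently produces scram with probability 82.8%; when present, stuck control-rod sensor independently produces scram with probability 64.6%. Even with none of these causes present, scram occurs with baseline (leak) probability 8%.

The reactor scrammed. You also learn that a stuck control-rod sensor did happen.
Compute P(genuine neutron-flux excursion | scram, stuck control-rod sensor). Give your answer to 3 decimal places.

P(genuine neutron-flux excursion | scram, stuck control-rod sensor) ≈ 0.408

Under noisy-OR, P(scram | causes) = 1 − (1−0.08)·∏(1−qᵢ) over the active causes.
By total probability over both values of genuine neutron-flux excursion:
  P(scram | stuck control-rod sensor) = 0.67432*0.67 + 0.943983*0.33
        = 0.451794 + 0.311514 = 0.763308
Keeping only the genuine neutron-flux excursion-present terms gives 0.311514, so
  P(genuine neutron-flux excursion | scram, stuck control-rod sensor) = 0.311514 / 0.763308 ≈ 0.408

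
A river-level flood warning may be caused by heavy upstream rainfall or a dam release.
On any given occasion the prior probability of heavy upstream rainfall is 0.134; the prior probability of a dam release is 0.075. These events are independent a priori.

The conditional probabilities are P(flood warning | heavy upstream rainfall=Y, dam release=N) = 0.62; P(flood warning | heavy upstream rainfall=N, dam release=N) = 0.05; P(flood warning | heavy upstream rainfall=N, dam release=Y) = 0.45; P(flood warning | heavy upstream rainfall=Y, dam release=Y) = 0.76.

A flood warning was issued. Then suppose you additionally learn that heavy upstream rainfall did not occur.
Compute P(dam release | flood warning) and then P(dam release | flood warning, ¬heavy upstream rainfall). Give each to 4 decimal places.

P(dam release | flood warning) ≈ 0.2397; P(dam release | flood warning, ¬heavy upstream rainfall) ≈ 0.4219

P(flood warning) = 0.05·0.866·0.925 + 0.45·0.866·0.075 + 0.62·0.134·0.925 + 0.76·0.134·0.075 = 0.040053 + 0.029227 + 0.076849 + 0.007638 = 0.153767
Restricting to configurations with dam release present: 0.029227 + 0.007638 = 0.036865.
So P(dam release | flood warning) = 0.036865/0.153767 ≈ 0.2397.

Now condition on the additional information:
Numerator (weight on configurations with dam release): 0.45*0.075 = 0.033750
The normalizing constant is 0.05*0.925 + 0.45*0.075 = 0.080000
Posterior = 0.033750 / 0.080000 ≈ 0.4219
Ruling out heavy upstream rainfall raises the posterior on dam release — the flip side of explaining away.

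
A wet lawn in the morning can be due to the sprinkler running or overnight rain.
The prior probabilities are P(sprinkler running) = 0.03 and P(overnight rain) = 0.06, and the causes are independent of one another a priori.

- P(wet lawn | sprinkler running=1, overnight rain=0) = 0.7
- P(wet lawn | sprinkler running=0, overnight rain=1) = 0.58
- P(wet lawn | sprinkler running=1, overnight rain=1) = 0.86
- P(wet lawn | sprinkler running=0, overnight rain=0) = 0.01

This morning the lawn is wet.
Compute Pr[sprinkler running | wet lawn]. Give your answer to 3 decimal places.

Pr[sprinkler running | wet lawn] ≈ 0.332

By total probability over the 4 (sprinkler running, overnight rain) configurations:
  P(wet lawn) = 0.01*0.97*0.94 + 0.58*0.97*0.06 + 0.7*0.03*0.94 + 0.86*0.03*0.06
        = 0.009118 + 0.033756 + 0.019740 + 0.001548 = 0.064162
Configurations with sprinkler running contribute 0.021288, so
  P(sprinkler running | wet lawn) = 0.021288 / 0.064162 ≈ 0.332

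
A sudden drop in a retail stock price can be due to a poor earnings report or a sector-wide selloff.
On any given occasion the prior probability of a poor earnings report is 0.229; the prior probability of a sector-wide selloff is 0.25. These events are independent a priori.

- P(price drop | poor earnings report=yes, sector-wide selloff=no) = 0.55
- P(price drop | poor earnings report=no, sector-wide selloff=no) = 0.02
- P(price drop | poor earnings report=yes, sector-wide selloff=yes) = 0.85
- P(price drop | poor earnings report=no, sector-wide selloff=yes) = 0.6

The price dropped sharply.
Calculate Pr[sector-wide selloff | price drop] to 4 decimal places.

Numerator (weight on configurations with sector-wide selloff): 0.115650 + 0.048662 = 0.164312
The normalizing constant is 0.02*0.771*0.75 + 0.6*0.771*0.25 + 0.55*0.229*0.75 + 0.85*0.229*0.25 = 0.270340
Posterior = 0.164312 / 0.270340 ≈ 0.6078

Pr[sector-wide selloff | price drop] ≈ 0.6078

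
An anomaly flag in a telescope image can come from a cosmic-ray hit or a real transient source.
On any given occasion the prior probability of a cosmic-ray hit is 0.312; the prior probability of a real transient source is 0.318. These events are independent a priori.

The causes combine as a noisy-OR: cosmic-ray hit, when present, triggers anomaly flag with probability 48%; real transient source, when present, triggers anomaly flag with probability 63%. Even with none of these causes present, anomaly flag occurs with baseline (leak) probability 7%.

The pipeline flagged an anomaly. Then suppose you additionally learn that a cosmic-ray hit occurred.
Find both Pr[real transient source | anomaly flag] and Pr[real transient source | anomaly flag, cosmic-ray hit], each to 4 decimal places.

Pr[real transient source | anomaly flag] ≈ 0.6118; Pr[real transient source | anomaly flag, cosmic-ray hit] ≈ 0.4257

Under noisy-OR, P(anomaly flag | causes) = 1 − (1−0.07)·∏(1−qᵢ) over the active causes.
Weight on real transient source=true, given the evidence: 0.143500 + 0.081463 = 0.224963
Denominator P(anomaly flag): 0.07·0.688·0.682 + 0.6559·0.688·0.318 + 0.5164·0.312·0.682 + 0.821068·0.312·0.318 = 0.367690
P(real transient source | anomaly flag) = 0.224963/0.367690 ≈ 0.6118

Now also conditioning on cosmic-ray hit=true:
Enumerate both values of real transient source and weight by the priors:
  P(anomaly flag | cosmic-ray hit) = 0.5164·0.682 + 0.821068·0.318
        = 0.352185 + 0.261100 = 0.613285
Configurations with real transient source contribute 0.261100, so
  P(real transient source | anomaly flag, cosmic-ray hit) = 0.261100 / 0.613285 ≈ 0.4257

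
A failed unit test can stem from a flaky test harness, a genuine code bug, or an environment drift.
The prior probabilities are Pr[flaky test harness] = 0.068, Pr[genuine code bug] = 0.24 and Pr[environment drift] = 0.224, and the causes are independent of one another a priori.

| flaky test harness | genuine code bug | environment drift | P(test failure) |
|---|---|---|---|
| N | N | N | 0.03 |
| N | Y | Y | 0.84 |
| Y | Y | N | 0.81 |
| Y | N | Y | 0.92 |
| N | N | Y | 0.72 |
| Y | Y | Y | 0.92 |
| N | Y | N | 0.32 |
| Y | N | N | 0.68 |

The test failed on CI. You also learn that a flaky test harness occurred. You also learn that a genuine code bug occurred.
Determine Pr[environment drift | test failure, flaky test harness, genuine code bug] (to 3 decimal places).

P(test failure | flaky test harness, genuine code bug) = 0.81·0.776 + 0.92·0.224 = 0.628560 + 0.206080 = 0.834640
Of this, 0.206080 comes from 0.92·0.224 (the environment drift=true cases).
Hence the posterior is 0.206080/0.834640 ≈ 0.247.

Pr[environment drift | test failure, flaky test harness, genuine code bug] ≈ 0.247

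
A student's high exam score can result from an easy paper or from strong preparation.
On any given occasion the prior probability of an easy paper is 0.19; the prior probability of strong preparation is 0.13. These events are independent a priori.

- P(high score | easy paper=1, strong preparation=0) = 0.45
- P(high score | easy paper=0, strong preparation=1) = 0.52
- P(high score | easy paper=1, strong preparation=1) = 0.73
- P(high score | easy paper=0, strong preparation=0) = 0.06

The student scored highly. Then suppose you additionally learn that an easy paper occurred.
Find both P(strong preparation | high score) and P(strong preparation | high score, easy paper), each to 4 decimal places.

P(strong preparation | high score) ≈ 0.3842; P(strong preparation | high score, easy paper) ≈ 0.1951

Sum P(high score|·) weighted by the priors over the 4 (easy paper, strong preparation) configurations:
  P(high score) = 0.06·0.81·0.87 + 0.52·0.81·0.13 + 0.45·0.19·0.87 + 0.73·0.19·0.13
        = 0.042282 + 0.054756 + 0.074385 + 0.018031 = 0.189454
Configurations with strong preparation contribute 0.072787, so
  P(strong preparation | high score) = 0.072787 / 0.189454 ≈ 0.3842

With the extra evidence:
Enumerate both values of strong preparation and weight by the priors:
  P(high score | easy paper) = 0.45·0.87 + 0.73·0.13
        = 0.391500 + 0.094900 = 0.486400
Configurations with strong preparation contribute 0.094900, so
  P(strong preparation | high score, easy paper) = 0.094900 / 0.486400 ≈ 0.1951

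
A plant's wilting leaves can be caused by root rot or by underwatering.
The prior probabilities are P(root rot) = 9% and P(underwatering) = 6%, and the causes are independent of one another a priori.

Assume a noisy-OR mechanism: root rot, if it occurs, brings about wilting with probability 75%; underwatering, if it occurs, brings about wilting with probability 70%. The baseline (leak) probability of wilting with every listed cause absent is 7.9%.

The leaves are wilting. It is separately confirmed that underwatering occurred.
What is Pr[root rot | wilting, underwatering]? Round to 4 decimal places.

Pr[root rot | wilting, underwatering] ≈ 0.1129

Under noisy-OR, P(wilting | causes) = 1 − (1−0.079)·∏(1−qᵢ) over the active causes.
P(wilting | underwatering) = 0.7237*0.91 + 0.930925*0.09 = 0.658567 + 0.083783 = 0.742350
Of this, 0.083783 comes from 0.930925*0.09 (the root rot=true cases).
P(root rot | wilting, underwatering) = 0.083783 / 0.742350 ≈ 0.1129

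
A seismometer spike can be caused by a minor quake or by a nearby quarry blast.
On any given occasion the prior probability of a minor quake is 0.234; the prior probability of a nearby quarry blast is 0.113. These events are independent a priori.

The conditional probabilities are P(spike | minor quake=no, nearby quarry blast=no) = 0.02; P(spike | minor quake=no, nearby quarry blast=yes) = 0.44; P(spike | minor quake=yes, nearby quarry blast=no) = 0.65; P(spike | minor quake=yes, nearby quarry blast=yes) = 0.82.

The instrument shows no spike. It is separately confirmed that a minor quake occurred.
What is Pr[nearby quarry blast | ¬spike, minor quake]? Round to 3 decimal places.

By total probability over both values of nearby quarry blast:
  P(¬spike | minor quake) = 0.35×0.887 + 0.18×0.113
        = 0.310450 + 0.020340 = 0.330790
The terms with nearby quarry blast present sum to 0.020340, so
  P(nearby quarry blast | ¬spike, minor quake) = 0.020340 / 0.330790 ≈ 0.061

Pr[nearby quarry blast | ¬spike, minor quake] ≈ 0.061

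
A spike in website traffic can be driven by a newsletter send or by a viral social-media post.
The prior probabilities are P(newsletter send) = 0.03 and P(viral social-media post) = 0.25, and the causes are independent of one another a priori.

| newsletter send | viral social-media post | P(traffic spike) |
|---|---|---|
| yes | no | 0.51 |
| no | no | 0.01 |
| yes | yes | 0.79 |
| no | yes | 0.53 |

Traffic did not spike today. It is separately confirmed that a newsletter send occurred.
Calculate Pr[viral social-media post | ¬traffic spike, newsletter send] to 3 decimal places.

Sum P(¬traffic spike|·) weighted by the priors over both values of viral social-media post:
  P(¬traffic spike | newsletter send) = 0.49×0.75 + 0.21×0.25
        = 0.367500 + 0.052500 = 0.420000
Configurations with viral social-media post contribute 0.052500, so
  P(viral social-media post | ¬traffic spike, newsletter send) = 0.052500 / 0.420000 ≈ 0.125

Pr[viral social-media post | ¬traffic spike, newsletter send] ≈ 0.125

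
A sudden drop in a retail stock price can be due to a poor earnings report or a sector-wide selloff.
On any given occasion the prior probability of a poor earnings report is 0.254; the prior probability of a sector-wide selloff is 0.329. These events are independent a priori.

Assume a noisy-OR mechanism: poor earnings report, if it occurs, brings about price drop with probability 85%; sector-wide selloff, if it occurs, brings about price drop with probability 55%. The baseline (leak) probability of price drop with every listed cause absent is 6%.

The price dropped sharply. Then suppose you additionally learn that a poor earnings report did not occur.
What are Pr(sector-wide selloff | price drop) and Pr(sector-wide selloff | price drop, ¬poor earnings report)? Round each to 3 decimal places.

Pr(sector-wide selloff | price drop) ≈ 0.555; Pr(sector-wide selloff | price drop, ¬poor earnings report) ≈ 0.825

Under noisy-OR, P(price drop | causes) = 1 − (1−0.06)·∏(1−qᵢ) over the active causes.
Weight on sector-wide selloff=true, given the evidence: 0.141615 + 0.078264 = 0.219879
The normalizing constant is 0.06*0.746*0.671 + 0.577*0.746*0.329 + 0.859*0.254*0.671 + 0.93655*0.254*0.329 = 0.396316
P(sector-wide selloff | price drop) = 0.219879/0.396316 ≈ 0.555

Now also conditioning on poor earnings report≠true:
Sum P(price drop|·) weighted by the priors over both values of sector-wide selloff:
  P(price drop | ¬poor earnings report) = 0.06*0.671 + 0.577*0.329
        = 0.040260 + 0.189833 = 0.230093
Keeping only the sector-wide selloff-present terms gives 0.189833, so
  P(sector-wide selloff | price drop, ¬poor earnings report) = 0.189833 / 0.230093 ≈ 0.825
Ruling out poor earnings report raises the posterior on sector-wide selloff — the flip side of explaining away.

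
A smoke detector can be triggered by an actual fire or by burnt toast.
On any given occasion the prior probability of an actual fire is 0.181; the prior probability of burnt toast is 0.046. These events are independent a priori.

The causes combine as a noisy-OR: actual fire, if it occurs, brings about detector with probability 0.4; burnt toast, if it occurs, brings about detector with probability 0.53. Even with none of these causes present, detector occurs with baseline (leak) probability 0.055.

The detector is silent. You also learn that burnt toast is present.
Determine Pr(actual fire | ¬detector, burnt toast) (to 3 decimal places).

Under noisy-OR, P(detector | causes) = 1 − (1−0.055)·∏(1−qᵢ) over the active causes.
P(¬detector | burnt toast) = 0.44415·0.819 + 0.26649·0.181 = 0.363759 + 0.048235 = 0.411994
Restricting to configurations with actual fire present: 0.26649·0.181 = 0.048235.
P(actual fire | ¬detector, burnt toast) = 0.048235 / 0.411994 ≈ 0.117

Pr(actual fire | ¬detector, burnt toast) ≈ 0.117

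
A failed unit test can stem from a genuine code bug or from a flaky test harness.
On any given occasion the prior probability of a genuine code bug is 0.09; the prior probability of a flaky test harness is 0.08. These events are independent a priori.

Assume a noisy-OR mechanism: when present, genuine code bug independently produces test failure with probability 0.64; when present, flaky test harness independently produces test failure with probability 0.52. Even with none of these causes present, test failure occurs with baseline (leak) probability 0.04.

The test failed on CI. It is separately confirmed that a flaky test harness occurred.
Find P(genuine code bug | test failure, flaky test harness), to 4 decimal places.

P(genuine code bug | test failure, flaky test harness) ≈ 0.1327

Under noisy-OR, P(test failure | causes) = 1 − (1−0.04)·∏(1−qᵢ) over the active causes.
P(test failure | flaky test harness) = 0.5392·0.91 + 0.834112·0.09 = 0.490672 + 0.075070 = 0.565742
Of this, 0.075070 comes from 0.834112·0.09 (the genuine code bug=true cases).
P(genuine code bug | test failure, flaky test harness) = 0.075070 / 0.565742 ≈ 0.1327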